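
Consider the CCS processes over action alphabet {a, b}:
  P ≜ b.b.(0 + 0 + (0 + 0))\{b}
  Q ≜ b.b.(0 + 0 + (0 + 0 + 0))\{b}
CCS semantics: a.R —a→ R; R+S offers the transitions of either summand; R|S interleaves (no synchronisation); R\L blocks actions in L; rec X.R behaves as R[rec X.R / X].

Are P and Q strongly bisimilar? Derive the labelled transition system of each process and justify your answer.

bisimilar

LTS(P): 3 reachable states
  m0 = b.b.(0 + 0 + (0 + 0))\{b} has moves =b=> m1
  m1 = b.(0 + 0 + (0 + 0))\{b} has moves =b=> m2
  m2 = (0 + 0 + (0 + 0))\{b} has moves ∅
LTS(Q): 3 reachable states
  n0 = b.b.(0 + 0 + (0 + 0 + 0))\{b} has moves =b=> n1
  n1 = b.(0 + 0 + (0 + 0 + 0))\{b} has moves =b=> n2
  n2 = (0 + 0 + (0 + 0 + 0))\{b} has moves ∅
Bisimilarity quotient blocks:
  B0 = {m0, n0}
  B1 = {m1, n1}
  B2 = {m2, n2}
m0 ∈ B0, n0 ∈ B0 → same block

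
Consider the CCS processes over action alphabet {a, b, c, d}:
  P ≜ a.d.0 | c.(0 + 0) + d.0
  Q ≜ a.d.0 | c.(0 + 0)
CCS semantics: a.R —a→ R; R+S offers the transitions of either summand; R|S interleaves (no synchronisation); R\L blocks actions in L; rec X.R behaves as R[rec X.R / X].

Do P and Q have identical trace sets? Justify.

Reachable graph of P (7 states):
  u0 = a.d.0 | c.(0 + 0) + d.0 | --a--▸ u1, --c--▸ u2, --d--▸ u3
  u1 = d.0 | c.(0 + 0) | --c--▸ u4, --d--▸ u5
  u2 = a.d.0 | (0 + 0) | --a--▸ u4
  u3 = 0 | stopped
  u4 = d.0 | (0 + 0) | --d--▸ u6
  u5 = 0 | c.(0 + 0) | --c--▸ u6
  u6 = 0 | (0 + 0) | stopped
Reachable graph of Q (6 states):
  v0 = a.d.0 | c.(0 + 0) | --a--▸ v1, --c--▸ v2
  v1 = d.0 | c.(0 + 0) | --c--▸ v3, --d--▸ v4
  v2 = a.d.0 | (0 + 0) | --a--▸ v3
  v3 = d.0 | (0 + 0) | --d--▸ v5
  v4 = 0 | c.(0 + 0) | --c--▸ v5
  v5 = 0 | (0 + 0) | stopped
Executing d from P (initial set {u0}):
  step 1 (d): {u3}
  — P admits the full trace.
Executing d from Q (initial set {v0}):
  step 1 (d): ∅  — Q cannot continue

trace-distinct — witness ⟨d⟩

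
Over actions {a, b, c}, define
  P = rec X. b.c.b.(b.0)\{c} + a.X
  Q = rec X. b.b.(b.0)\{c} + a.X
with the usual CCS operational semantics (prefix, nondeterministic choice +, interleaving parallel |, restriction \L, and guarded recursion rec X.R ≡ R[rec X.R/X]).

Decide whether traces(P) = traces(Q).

LTS(P): 5 reachable states
  u0 = rec X. b.c.b.(b.0)\{c} + a.X ⊢ =a=> u0, =b=> u1
  u1 = c.b.(b.0)\{c} ⊢ =c=> u2
  u2 = b.(b.0)\{c} ⊢ =b=> u3
  u3 = (b.0)\{c} ⊢ =b=> u4
  u4 = 0\{c} ⊢ stopped
LTS(Q): 4 reachable states
  v0 = rec X. b.b.(b.0)\{c} + a.X ⊢ =a=> v0, =b=> v1
  v1 = b.(b.0)\{c} ⊢ =b=> v2
  v2 = (b.0)\{c} ⊢ =b=> v3
  v3 = 0\{c} ⊢ stopped
Trace ⟨bc⟩ through P, begin at {u0}:
  step 1 (b): {u1}
  step 2 (c): {u2}
  — P admits the full trace.
Trace ⟨bc⟩ through Q, begin at {v0}:
  step 1 (b): {v1}
  step 2 (c): ∅  — Q cannot continue

NO — witness ⟨bc⟩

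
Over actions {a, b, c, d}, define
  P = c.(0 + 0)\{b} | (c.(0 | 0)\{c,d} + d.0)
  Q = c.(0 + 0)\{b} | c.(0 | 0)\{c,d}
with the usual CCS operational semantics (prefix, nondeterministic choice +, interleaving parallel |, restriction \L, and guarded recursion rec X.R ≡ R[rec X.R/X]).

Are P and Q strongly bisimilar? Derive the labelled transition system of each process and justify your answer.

LTS(P): 6 reachable states
  u0 = c.(0 + 0)\{b} | (c.(0 | 0)\{c,d} + d.0) ⊢ ··c··> u1, ··c··> u2, ··d··> u3
  u1 = (0 + 0)\{b} | (c.(0 | 0)\{c,d} + d.0) ⊢ ··c··> u4, ··d··> u5
  u2 = c.(0 + 0)\{b} | (0 | 0)\{c,d} ⊢ ··c··> u4
  u3 = c.(0 + 0)\{b} | 0 ⊢ ··c··> u5
  u4 = (0 + 0)\{b} | (0 | 0)\{c,d} ⊢ (no moves)
  u5 = (0 + 0)\{b} | 0 ⊢ (no moves)
LTS(Q): 4 reachable states
  v0 = c.(0 + 0)\{b} | c.(0 | 0)\{c,d} ⊢ ··c··> v1, ··c··> v2
  v1 = (0 + 0)\{b} | c.(0 | 0)\{c,d} ⊢ ··c··> v3
  v2 = c.(0 + 0)\{b} | (0 | 0)\{c,d} ⊢ ··c··> v3
  v3 = (0 + 0)\{b} | (0 | 0)\{c,d} ⊢ (no moves)
Coarsest stable partition (strong bisimilarity classes):
  B0 = {u0}
  B1 = {u2, u3, v1, v2}
  B2 = {u4, u5, v3}
  B3 = {u1}
  B4 = {v0}
u0 ∈ B0, v0 ∈ B4 → different blocks

P ≁ Q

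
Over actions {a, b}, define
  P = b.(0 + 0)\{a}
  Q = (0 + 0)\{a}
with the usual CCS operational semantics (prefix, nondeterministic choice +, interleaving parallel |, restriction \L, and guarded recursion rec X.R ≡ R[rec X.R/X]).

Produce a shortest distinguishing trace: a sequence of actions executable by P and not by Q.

b

P's transition system — 2 states:
  s0 = b.(0 + 0)\{a} ⊢ -b-> s1
  s1 = (0 + 0)\{a} ⊢ deadlocked
Q's transition system — 1 states:
  t0 = (0 + 0)\{a} ⊢ deadlocked
Run σ = ⟨b⟩ on P: start {s0}
  after b @ step 1: {s1}
  ✓ P
Run σ = ⟨b⟩ on Q: start {t0}
  after b @ step 1: ∅ (Q stuck)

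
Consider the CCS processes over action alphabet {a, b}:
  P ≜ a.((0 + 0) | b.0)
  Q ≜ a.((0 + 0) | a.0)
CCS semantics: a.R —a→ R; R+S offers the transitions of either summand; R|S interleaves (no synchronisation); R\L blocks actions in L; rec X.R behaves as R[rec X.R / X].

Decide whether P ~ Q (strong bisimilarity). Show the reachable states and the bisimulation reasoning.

not bisimilar

P's transition system — 3 states:
  p0 = a.((0 + 0) | b.0) ⊢ —a→ p1
  p1 = (0 + 0) | b.0 ⊢ —b→ p2
  p2 = (0 + 0) | 0 ⊢ ∅
Q's transition system — 3 states:
  q0 = a.((0 + 0) | a.0) ⊢ —a→ q1
  q1 = (0 + 0) | a.0 ⊢ —a→ q2
  q2 = (0 + 0) | 0 ⊢ ∅
Coarsest stable partition (strong bisimilarity classes):
  B0 = {p0}
  B1 = {p1}
  B2 = {p2, q2}
  B3 = {q0}
  B4 = {q1}
p0 ∈ B0, q0 ∈ B3 → different blocks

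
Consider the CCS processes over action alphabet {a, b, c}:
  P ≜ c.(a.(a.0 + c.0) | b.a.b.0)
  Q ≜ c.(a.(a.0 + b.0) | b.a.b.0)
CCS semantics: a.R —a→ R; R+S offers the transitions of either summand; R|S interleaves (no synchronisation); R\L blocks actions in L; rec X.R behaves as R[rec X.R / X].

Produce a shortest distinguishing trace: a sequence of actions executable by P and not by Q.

cac

Reachable graph of P (13 states):
  m0 = c.(a.(a.0 + c.0) | b.a.b.0) :: ··c··> m1
  m1 = a.(a.0 + c.0) | b.a.b.0 :: ··a··> m2, ··b··> m3
  m2 = (a.0 + c.0) | b.a.b.0 :: ··a··> m4, ··b··> m5, ··c··> m4
  m3 = a.(a.0 + c.0) | a.b.0 :: ··a··> m5, ··a··> m6
  m4 = 0 | b.a.b.0 :: ··b··> m7
  m5 = (a.0 + c.0) | a.b.0 :: ··a··> m7, ··a··> m8, ··c··> m7
  m6 = a.(a.0 + c.0) | b.0 :: ··a··> m8, ··b··> m9
  m7 = 0 | a.b.0 :: ··a··> m10
  m8 = (a.0 + c.0) | b.0 :: ··a··> m10, ··b··> m11, ··c··> m10
  m9 = a.(a.0 + c.0) | 0 :: ··a··> m11
  m10 = 0 | b.0 :: ··b··> m12
  m11 = (a.0 + c.0) | 0 :: ··a··> m12, ··c··> m12
  m12 = 0 | 0 :: deadlocked
Reachable graph of Q (13 states):
  n0 = c.(a.(a.0 + b.0) | b.a.b.0) :: ··c··> n1
  n1 = a.(a.0 + b.0) | b.a.b.0 :: ··a··> n2, ··b··> n3
  n2 = (a.0 + b.0) | b.a.b.0 :: ··a··> n4, ··b··> n4, ··b··> n5
  n3 = a.(a.0 + b.0) | a.b.0 :: ··a··> n5, ··a··> n6
  n4 = 0 | b.a.b.0 :: ··b··> n7
  n5 = (a.0 + b.0) | a.b.0 :: ··a··> n7, ··a··> n8, ··b··> n7
  n6 = a.(a.0 + b.0) | b.0 :: ··a··> n8, ··b··> n9
  n7 = 0 | a.b.0 :: ··a··> n10
  n8 = (a.0 + b.0) | b.0 :: ··a··> n10, ··b··> n10, ··b··> n11
  n9 = a.(a.0 + b.0) | 0 :: ··a··> n11
  n10 = 0 | b.0 :: ··b··> n12
  n11 = (a.0 + b.0) | 0 :: ··a··> n12, ··b··> n12
  n12 = 0 | 0 :: deadlocked
Run σ = ⟨cac⟩ on P: start {m0}
  step 1 (c): {m1}
  step 2 (a): {m2}
  step 3 (c): {m4}
  P completes σ.
Run σ = ⟨cac⟩ on Q: start {n0}
  step 1 (c): {n1}
  step 2 (a): {n2}
  step 3 (c): ∅  — Q cannot continue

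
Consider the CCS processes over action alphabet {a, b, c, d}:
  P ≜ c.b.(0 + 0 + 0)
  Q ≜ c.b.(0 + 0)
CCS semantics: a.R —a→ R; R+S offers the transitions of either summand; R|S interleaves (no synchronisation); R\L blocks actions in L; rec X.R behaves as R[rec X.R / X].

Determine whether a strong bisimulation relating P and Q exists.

Reachable graph of P (3 states):
  s0 = c.b.(0 + 0 + 0) → -c-> s1
  s1 = b.(0 + 0 + 0) → -b-> s2
  s2 = 0 + 0 + 0 → ∅
Reachable graph of Q (3 states):
  t0 = c.b.(0 + 0) → -c-> t1
  t1 = b.(0 + 0) → -b-> t2
  t2 = 0 + 0 → ∅
Partition-refinement fixed point:
  B0 = {s0, t0}
  B1 = {s1, t1}
  B2 = {s2, t2}
s0 ∈ B0, t0 ∈ B0 → same block

P ~ Q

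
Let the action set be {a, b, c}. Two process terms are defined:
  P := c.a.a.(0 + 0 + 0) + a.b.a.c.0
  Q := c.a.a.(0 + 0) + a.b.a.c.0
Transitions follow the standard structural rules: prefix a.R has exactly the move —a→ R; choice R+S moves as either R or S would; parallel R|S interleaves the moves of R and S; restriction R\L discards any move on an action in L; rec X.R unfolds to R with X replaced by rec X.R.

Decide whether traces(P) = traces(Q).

trace-equivalent

P's transition system — 8 states:
  u0 = c.a.a.(0 + 0 + 0) + a.b.a.c.0 has moves —a→ u1, —c→ u2
  u1 = b.a.c.0 has moves —b→ u3
  u2 = a.a.(0 + 0 + 0) has moves —a→ u4
  u3 = a.c.0 has moves —a→ u5
  u4 = a.(0 + 0 + 0) has moves —a→ u6
  u5 = c.0 has moves —c→ u7
  u6 = 0 + 0 + 0 has moves ·
  u7 = 0 has moves ·
Q's transition system — 8 states:
  v0 = c.a.a.(0 + 0) + a.b.a.c.0 has moves —a→ v1, —c→ v2
  v1 = b.a.c.0 has moves —b→ v3
  v2 = a.a.(0 + 0) has moves —a→ v4
  v3 = a.c.0 has moves —a→ v5
  v4 = a.(0 + 0) has moves —a→ v6
  v5 = c.0 has moves —c→ v7
  v6 = 0 + 0 has moves ·
  v7 = 0 has moves ·
Coarsest stable partition (strong bisimilarity classes):
  B0 = {u0, v0}
  B1 = {u1, v1}
  B2 = {u3, v3}
  B3 = {u5, v5}
  B4 = {u6, u7, v6, v7}
  B5 = {u2, v2}
  B6 = {u4, v4}
u0 ∈ B0, v0 ∈ B0 → same block
Bisimilar ⇒ trace-equivalent.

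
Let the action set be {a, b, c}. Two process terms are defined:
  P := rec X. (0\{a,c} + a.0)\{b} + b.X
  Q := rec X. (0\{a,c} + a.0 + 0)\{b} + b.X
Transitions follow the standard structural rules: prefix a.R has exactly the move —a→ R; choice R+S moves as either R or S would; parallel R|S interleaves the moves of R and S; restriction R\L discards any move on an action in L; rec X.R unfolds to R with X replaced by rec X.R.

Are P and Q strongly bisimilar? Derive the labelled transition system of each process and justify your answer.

LTS(P): 2 reachable states
  s0 = rec X. (0\{a,c} + a.0)\{b} + b.X :: ··a··> s1, ··b··> s0
  s1 = 0\{b} :: stopped
LTS(Q): 2 reachable states
  t0 = rec X. (0\{a,c} + a.0 + 0)\{b} + b.X :: ··a··> t1, ··b··> t0
  t1 = 0\{b} :: stopped
Partition-refinement fixed point:
  B0 = {s0, t0}
  B1 = {s1, t1}
s0 ∈ B0, t0 ∈ B0 → same block

P ~ Q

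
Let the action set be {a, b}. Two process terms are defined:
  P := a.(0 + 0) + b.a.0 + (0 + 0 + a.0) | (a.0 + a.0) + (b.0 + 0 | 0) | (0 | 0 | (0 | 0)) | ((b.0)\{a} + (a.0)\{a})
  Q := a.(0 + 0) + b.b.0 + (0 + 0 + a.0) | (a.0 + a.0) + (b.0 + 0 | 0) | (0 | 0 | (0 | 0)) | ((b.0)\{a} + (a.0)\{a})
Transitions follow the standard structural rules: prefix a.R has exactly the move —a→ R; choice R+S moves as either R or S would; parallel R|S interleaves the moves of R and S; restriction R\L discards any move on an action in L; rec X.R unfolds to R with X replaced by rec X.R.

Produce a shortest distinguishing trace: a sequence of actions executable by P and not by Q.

LTS(P): 10 reachable states
  p0 = a.(0 + 0) + b.a.0 + (0 + 0 + a.0) | (a.0 + a.0) + (b.0 + 0 | 0) | (0 | 0 | (0 | 0)) | ((b.0)\{a} + (a.0)\{a}) → —a→ p1, —a→ p2, —a→ p3, —b→ p4, —b→ p5, —b→ p6
  p1 = (0 + 0 + a.0) | 0 → —a→ p7
  p2 = 0 + 0 → ∅
  p3 = 0 | (a.0 + a.0) → —a→ p7
  p4 = (b.0 + 0 | 0) | (0 | 0 | (0 | 0)) | 0\{a} → —b→ p8
  p5 = 0 | (0 | 0 | (0 | 0)) | ((b.0)\{a} + (a.0)\{a}) → —b→ p8
  p6 = a.0 → —a→ p9
  p7 = 0 | 0 → ∅
  p8 = 0 | (0 | 0 | (0 | 0)) | 0\{a} → ∅
  p9 = 0 → ∅
LTS(Q): 10 reachable states
  q0 = a.(0 + 0) + b.b.0 + (0 + 0 + a.0) | (a.0 + a.0) + (b.0 + 0 | 0) | (0 | 0 | (0 | 0)) | ((b.0)\{a} + (a.0)\{a}) → —a→ q1, —a→ q2, —a→ q3, —b→ q4, —b→ q5, —b→ q6
  q1 = (0 + 0 + a.0) | 0 → —a→ q7
  q2 = 0 + 0 → ∅
  q3 = 0 | (a.0 + a.0) → —a→ q7
  q4 = (b.0 + 0 | 0) | (0 | 0 | (0 | 0)) | 0\{a} → —b→ q8
  q5 = 0 | (0 | 0 | (0 | 0)) | ((b.0)\{a} + (a.0)\{a}) → —b→ q8
  q6 = b.0 → —b→ q9
  q7 = 0 | 0 → ∅
  q8 = 0 | (0 | 0 | (0 | 0)) | 0\{a} → ∅
  q9 = 0 → ∅
Executing ba from P (initial set {p0}):
  [1] b ⇒ {p4, p5, p6}
  [2] a ⇒ {p9}
  ✓ P
Executing ba from Q (initial set {q0}):
  [1] b ⇒ {q4, q5, q6}
  [2] a ⇒ no successor for Q

ba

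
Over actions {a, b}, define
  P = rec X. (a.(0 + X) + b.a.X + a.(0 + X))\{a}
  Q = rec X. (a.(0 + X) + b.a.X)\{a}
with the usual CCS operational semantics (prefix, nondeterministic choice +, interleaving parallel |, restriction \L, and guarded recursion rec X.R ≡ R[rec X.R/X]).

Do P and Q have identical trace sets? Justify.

LTS(P): 2 reachable states
  s0 = rec X. (a.(0 + X) + b.a.X + a.(0 + X))\{a} has moves --b--▸ s1
  s1 = (a.(rec X. (a.(0 + X) + b.a.X + a.(0 + X))\{a}))\{a} has moves ∅
LTS(Q): 2 reachable states
  t0 = rec X. (a.(0 + X) + b.a.X)\{a} has moves --b--▸ t1
  t1 = (a.(rec X. (a.(0 + X) + b.a.X)\{a}))\{a} has moves ∅
Partition-refinement fixed point:
  B0 = {s0, t0}
  B1 = {s1, t1}
s0 ∈ B0, t0 ∈ B0 → same block
Bisimilar ⇒ trace-equivalent.

trace-equivalent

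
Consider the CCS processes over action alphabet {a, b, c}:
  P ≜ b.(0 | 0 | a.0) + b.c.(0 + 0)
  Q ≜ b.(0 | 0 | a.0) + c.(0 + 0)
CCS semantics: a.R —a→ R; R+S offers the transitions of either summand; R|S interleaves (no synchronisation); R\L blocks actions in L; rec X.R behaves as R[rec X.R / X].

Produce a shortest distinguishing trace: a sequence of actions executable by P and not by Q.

P's transition system — 5 states:
  p0 = b.(0 | 0 | a.0) + b.c.(0 + 0) ⊢ =b=> p1, =b=> p2
  p1 = 0 | 0 | a.0 ⊢ =a=> p3
  p2 = c.(0 + 0) ⊢ =c=> p4
  p3 = 0 | 0 | 0 ⊢ (no moves)
  p4 = 0 + 0 ⊢ (no moves)
Q's transition system — 4 states:
  q0 = b.(0 | 0 | a.0) + c.(0 + 0) ⊢ =b=> q1, =c=> q2
  q1 = 0 | 0 | a.0 ⊢ =a=> q3
  q2 = 0 + 0 ⊢ (no moves)
  q3 = 0 | 0 | 0 ⊢ (no moves)
Trace ⟨bc⟩ through P, begin at {p0}:
  step 1 (b): {p1, p2}
  step 2 (c): {p4}
  P completes σ.
Trace ⟨bc⟩ through Q, begin at {q0}:
  step 1 (b): {q1}
  step 2 (c): ∅ (Q stuck)

bc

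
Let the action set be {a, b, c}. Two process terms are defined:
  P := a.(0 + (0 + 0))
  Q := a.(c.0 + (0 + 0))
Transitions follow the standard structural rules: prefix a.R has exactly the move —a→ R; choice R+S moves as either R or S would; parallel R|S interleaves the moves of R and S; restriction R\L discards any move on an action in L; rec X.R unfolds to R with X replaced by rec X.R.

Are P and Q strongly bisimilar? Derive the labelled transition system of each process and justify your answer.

LTS(P): 2 reachable states
  s0 = a.(0 + (0 + 0)) | —a→ s1
  s1 = 0 + (0 + 0) | (no moves)
LTS(Q): 3 reachable states
  t0 = a.(c.0 + (0 + 0)) | —a→ t1
  t1 = c.0 + (0 + 0) | —c→ t2
  t2 = 0 | (no moves)
Partition-refinement fixed point:
  B0 = {s0}
  B1 = {s1, t2}
  B2 = {t0}
  B3 = {t1}
s0 ∈ B0, t0 ∈ B2 → different blocks

P ≁ Q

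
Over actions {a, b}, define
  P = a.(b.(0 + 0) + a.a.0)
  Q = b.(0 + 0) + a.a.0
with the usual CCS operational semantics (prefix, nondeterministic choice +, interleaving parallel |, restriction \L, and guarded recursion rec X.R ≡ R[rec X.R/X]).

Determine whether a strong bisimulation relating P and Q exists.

P ≁ Q

P's transition system — 5 states:
  s0 = a.(b.(0 + 0) + a.a.0) | —a→ s1
  s1 = b.(0 + 0) + a.a.0 | —a→ s2, —b→ s3
  s2 = a.0 | —a→ s4
  s3 = 0 + 0 | ∅
  s4 = 0 | ∅
Q's transition system — 4 states:
  t0 = b.(0 + 0) + a.a.0 | —a→ t1, —b→ t2
  t1 = a.0 | —a→ t3
  t2 = 0 + 0 | ∅
  t3 = 0 | ∅
Partition-refinement fixed point:
  B0 = {s0}
  B1 = {s1, t0}
  B2 = {s3, s4, t2, t3}
  B3 = {s2, t1}
s0 ∈ B0, t0 ∈ B1 → different blocks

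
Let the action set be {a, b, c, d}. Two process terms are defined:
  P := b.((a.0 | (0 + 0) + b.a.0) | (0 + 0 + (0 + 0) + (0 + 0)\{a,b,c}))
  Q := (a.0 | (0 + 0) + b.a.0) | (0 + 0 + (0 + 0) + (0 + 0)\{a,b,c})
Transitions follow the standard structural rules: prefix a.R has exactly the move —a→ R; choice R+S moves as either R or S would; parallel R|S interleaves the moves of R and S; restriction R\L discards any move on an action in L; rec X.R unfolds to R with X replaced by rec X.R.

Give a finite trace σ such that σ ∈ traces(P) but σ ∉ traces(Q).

Reachable graph of P (5 states):
  s0 = b.((a.0 | (0 + 0) + b.a.0) | (0 + 0 + (0 + 0) + (0 + 0)\{a,b,c})) has moves -b-> s1
  s1 = (a.0 | (0 + 0) + b.a.0) | (0 + 0 + (0 + 0) + (0 + 0)\{a,b,c}) has moves -a-> s2, -b-> s3
  s2 = 0 | (0 + 0) | (0 + 0 + (0 + 0) + (0 + 0)\{a,b,c}) has moves (no moves)
  s3 = a.0 | (0 + 0 + (0 + 0) + (0 + 0)\{a,b,c}) has moves -a-> s4
  s4 = 0 | (0 + 0 + (0 + 0) + (0 + 0)\{a,b,c}) has moves (no moves)
Reachable graph of Q (4 states):
  t0 = (a.0 | (0 + 0) + b.a.0) | (0 + 0 + (0 + 0) + (0 + 0)\{a,b,c}) has moves -a-> t1, -b-> t2
  t1 = 0 | (0 + 0) | (0 + 0 + (0 + 0) + (0 + 0)\{a,b,c}) has moves (no moves)
  t2 = a.0 | (0 + 0 + (0 + 0) + (0 + 0)\{a,b,c}) has moves -a-> t3
  t3 = 0 | (0 + 0 + (0 + 0) + (0 + 0)\{a,b,c}) has moves (no moves)
Trace ⟨bb⟩ through P, begin at {s0}:
  [1] b ⇒ {s1}
  [2] b ⇒ {s3}
  P completes σ.
Trace ⟨bb⟩ through Q, begin at {t0}:
  [1] b ⇒ {t2}
  [2] b ⇒ no successor for Q

bb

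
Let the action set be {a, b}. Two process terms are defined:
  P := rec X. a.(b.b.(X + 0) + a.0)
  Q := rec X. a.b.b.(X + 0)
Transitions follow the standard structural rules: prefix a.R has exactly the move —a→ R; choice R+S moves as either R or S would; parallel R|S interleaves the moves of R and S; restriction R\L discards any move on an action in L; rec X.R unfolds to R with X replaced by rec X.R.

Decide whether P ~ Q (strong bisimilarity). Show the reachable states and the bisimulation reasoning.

P ≁ Q

P's transition system — 5 states:
  u0 = rec X. a.(b.b.(X + 0) + a.0) ⊢ --a--▸ u1
  u1 = b.b.((rec X. a.(b.b.(X + 0) + a.0)) + 0) + a.0 ⊢ --a--▸ u2, --b--▸ u3
  u2 = 0 ⊢ deadlocked
  u3 = b.((rec X. a.(b.b.(X + 0) + a.0)) + 0) ⊢ --b--▸ u4
  u4 = (rec X. a.(b.b.(X + 0) + a.0)) + 0 ⊢ --a--▸ u1
Q's transition system — 4 states:
  v0 = rec X. a.b.b.(X + 0) ⊢ --a--▸ v1
  v1 = b.b.((rec X. a.b.b.(X + 0)) + 0) ⊢ --b--▸ v2
  v2 = b.((rec X. a.b.b.(X + 0)) + 0) ⊢ --b--▸ v3
  v3 = (rec X. a.b.b.(X + 0)) + 0 ⊢ --a--▸ v1
Bisimilarity quotient blocks:
  B0 = {u0, u4}
  B1 = {u1}
  B2 = {u3}
  B3 = {u2}
  B4 = {v0, v3}
  B5 = {v1}
  B6 = {v2}
u0 ∈ B0, v0 ∈ B4 → different blocks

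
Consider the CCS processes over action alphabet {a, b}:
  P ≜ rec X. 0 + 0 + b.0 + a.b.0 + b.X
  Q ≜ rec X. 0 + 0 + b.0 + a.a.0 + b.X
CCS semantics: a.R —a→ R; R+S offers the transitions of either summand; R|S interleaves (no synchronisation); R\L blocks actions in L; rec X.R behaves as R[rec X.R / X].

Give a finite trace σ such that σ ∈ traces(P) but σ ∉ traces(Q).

Reachable graph of P (3 states):
  s0 = rec X. 0 + 0 + b.0 + a.b.0 + b.X ⊢ =a=> s1, =b=> s0, =b=> s2
  s1 = b.0 ⊢ =b=> s2
  s2 = 0 ⊢ ·
Reachable graph of Q (3 states):
  t0 = rec X. 0 + 0 + b.0 + a.a.0 + b.X ⊢ =a=> t1, =b=> t0, =b=> t2
  t1 = a.0 ⊢ =a=> t2
  t2 = 0 ⊢ ·
Executing ab from P (initial set {s0}):
  after a @ step 1: {s1}
  after b @ step 2: {s2}
  P completes σ.
Executing ab from Q (initial set {t0}):
  after a @ step 1: {t1}
  after b @ step 2: no successor for Q

ab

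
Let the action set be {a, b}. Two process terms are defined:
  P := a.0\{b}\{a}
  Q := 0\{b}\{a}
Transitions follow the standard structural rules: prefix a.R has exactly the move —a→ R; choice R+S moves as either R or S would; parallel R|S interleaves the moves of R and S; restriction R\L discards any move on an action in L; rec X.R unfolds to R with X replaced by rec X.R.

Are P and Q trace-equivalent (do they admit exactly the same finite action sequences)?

NO — witness ⟨a⟩

Reachable graph of P (2 states):
  m0 = a.0\{b}\{a} | --a--▸ m1
  m1 = 0\{b}\{a} | (no moves)
Reachable graph of Q (1 states):
  n0 = 0\{b}\{a} | (no moves)
Executing a from P (initial set {m0}):
  after a @ step 1: {m1}
  ✓ P
Executing a from Q (initial set {n0}):
  after a @ step 1: ∅  — Q cannot continue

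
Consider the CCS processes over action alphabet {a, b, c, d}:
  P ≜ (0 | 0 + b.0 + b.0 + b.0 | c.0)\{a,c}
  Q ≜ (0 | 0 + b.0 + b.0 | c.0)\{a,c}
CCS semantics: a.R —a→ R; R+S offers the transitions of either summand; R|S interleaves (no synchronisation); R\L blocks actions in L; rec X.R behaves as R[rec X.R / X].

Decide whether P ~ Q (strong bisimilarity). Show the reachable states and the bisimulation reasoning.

P ~ Q

Reachable graph of P (3 states):
  p0 = (0 | 0 + b.0 + b.0 + b.0 | c.0)\{a,c} | --b--▸ p1, --b--▸ p2
  p1 = (0 | c.0)\{a,c} | (no moves)
  p2 = 0\{a,c} | (no moves)
Reachable graph of Q (3 states):
  q0 = (0 | 0 + b.0 + b.0 | c.0)\{a,c} | --b--▸ q1, --b--▸ q2
  q1 = (0 | c.0)\{a,c} | (no moves)
  q2 = 0\{a,c} | (no moves)
Coarsest stable partition (strong bisimilarity classes):
  B0 = {p0, q0}
  B1 = {p1, p2, q1, q2}
p0 ∈ B0, q0 ∈ B0 → same block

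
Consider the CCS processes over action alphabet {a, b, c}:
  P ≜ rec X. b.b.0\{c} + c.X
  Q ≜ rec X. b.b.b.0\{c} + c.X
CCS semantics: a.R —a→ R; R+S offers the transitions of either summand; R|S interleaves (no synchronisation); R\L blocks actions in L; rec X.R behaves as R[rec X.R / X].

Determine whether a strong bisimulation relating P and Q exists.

P's transition system — 3 states:
  s0 = rec X. b.b.0\{c} + c.X → --b--▸ s1, --c--▸ s0
  s1 = b.0\{c} → --b--▸ s2
  s2 = 0\{c} → deadlocked
Q's transition system — 4 states:
  t0 = rec X. b.b.b.0\{c} + c.X → --b--▸ t1, --c--▸ t0
  t1 = b.b.0\{c} → --b--▸ t2
  t2 = b.0\{c} → --b--▸ t3
  t3 = 0\{c} → deadlocked
Partition-refinement fixed point:
  B0 = {s0}
  B1 = {s1, t2}
  B2 = {s2, t3}
  B3 = {t0}
  B4 = {t1}
s0 ∈ B0, t0 ∈ B3 → different blocks

P ≁ Q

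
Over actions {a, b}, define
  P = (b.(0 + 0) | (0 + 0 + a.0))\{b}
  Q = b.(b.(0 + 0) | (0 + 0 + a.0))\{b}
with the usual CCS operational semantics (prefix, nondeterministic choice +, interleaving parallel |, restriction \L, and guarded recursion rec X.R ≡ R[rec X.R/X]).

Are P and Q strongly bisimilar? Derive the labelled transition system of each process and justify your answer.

Reachable graph of P (2 states):
  s0 = (b.(0 + 0) | (0 + 0 + a.0))\{b} → —a→ s1
  s1 = (b.(0 + 0) | 0)\{b} → stopped
Reachable graph of Q (3 states):
  t0 = b.(b.(0 + 0) | (0 + 0 + a.0))\{b} → —b→ t1
  t1 = (b.(0 + 0) | (0 + 0 + a.0))\{b} → —a→ t2
  t2 = (b.(0 + 0) | 0)\{b} → stopped
Partition-refinement fixed point:
  B0 = {s0, t1}
  B1 = {s1, t2}
  B2 = {t0}
s0 ∈ B0, t0 ∈ B2 → different blocks

NO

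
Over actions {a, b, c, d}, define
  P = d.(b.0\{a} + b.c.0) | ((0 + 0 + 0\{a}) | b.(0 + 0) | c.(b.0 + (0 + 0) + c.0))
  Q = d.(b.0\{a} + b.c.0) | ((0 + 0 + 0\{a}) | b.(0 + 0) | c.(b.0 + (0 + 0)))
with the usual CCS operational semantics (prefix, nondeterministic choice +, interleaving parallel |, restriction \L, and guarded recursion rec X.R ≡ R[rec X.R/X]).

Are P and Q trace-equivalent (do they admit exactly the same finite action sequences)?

NO — witness ⟨cc⟩

Reachable graph of P (30 states):
  s0 = d.(b.0\{a} + b.c.0) | ((0 + 0 + 0\{a}) | b.(0 + 0) | c.(b.0 + (0 + 0) + c.0)) has moves -b-> s1, -c-> s2, -d-> s3
  s1 = d.(b.0\{a} + b.c.0) | ((0 + 0 + 0\{a}) | (0 + 0) | c.(b.0 + (0 + 0) + c.0)) has moves -c-> s4, -d-> s5
  s2 = d.(b.0\{a} + b.c.0) | ((0 + 0 + 0\{a}) | b.(0 + 0) | (b.0 + (0 + 0) + c.0)) has moves -b-> s4, -b-> s6, -c-> s6, -d-> s7
  s3 = (b.0\{a} + b.c.0) | ((0 + 0 + 0\{a}) | b.(0 + 0) | c.(b.0 + (0 + 0) + c.0)) has moves -b-> s5, -b-> s8, -b-> s9, -c-> s7
  s4 = d.(b.0\{a} + b.c.0) | ((0 + 0 + 0\{a}) | (0 + 0) | (b.0 + (0 + 0) + c.0)) has moves -b-> s10, -c-> s10, -d-> s11
  s5 = (b.0\{a} + b.c.0) | ((0 + 0 + 0\{a}) | (0 + 0) | c.(b.0 + (0 + 0) + c.0)) has moves -b-> s12, -b-> s13, -c-> s11
  s6 = d.(b.0\{a} + b.c.0) | ((0 + 0 + 0\{a}) | b.(0 + 0) | 0) has moves -b-> s10, -d-> s14
  s7 = (b.0\{a} + b.c.0) | ((0 + 0 + 0\{a}) | b.(0 + 0) | (b.0 + (0 + 0) + c.0)) has moves -b-> s11, -b-> s14, -b-> s15, -b-> s16, -c-> s14
  s8 = 0\{a} | ((0 + 0 + 0\{a}) | b.(0 + 0) | c.(b.0 + (0 + 0) + c.0)) has moves -b-> s12, -c-> s15
  s9 = c.0 | ((0 + 0 + 0\{a}) | b.(0 + 0) | c.(b.0 + (0 + 0) + c.0)) has moves -b-> s13, -c-> s16, -c-> s17
  s10 = d.(b.0\{a} + b.c.0) | ((0 + 0 + 0\{a}) | (0 + 0) | 0) has moves -d-> s18
  s11 = (b.0\{a} + b.c.0) | ((0 + 0 + 0\{a}) | (0 + 0) | (b.0 + (0 + 0) + c.0)) has moves -b-> s18, -b-> s19, -b-> s20, -c-> s18
  s12 = 0\{a} | ((0 + 0 + 0\{a}) | (0 + 0) | c.(b.0 + (0 + 0) + c.0)) has moves -c-> s19
  s13 = c.0 | ((0 + 0 + 0\{a}) | (0 + 0) | c.(b.0 + (0 + 0) + c.0)) has moves -c-> s20, -c-> s21
  s14 = (b.0\{a} + b.c.0) | ((0 + 0 + 0\{a}) | b.(0 + 0) | 0) has moves -b-> s18, -b-> s22, -b-> s23
  s15 = 0\{a} | ((0 + 0 + 0\{a}) | b.(0 + 0) | (b.0 + (0 + 0) + c.0)) has moves -b-> s19, -b-> s22, -c-> s22
  s16 = c.0 | ((0 + 0 + 0\{a}) | b.(0 + 0) | (b.0 + (0 + 0) + c.0)) has moves -b-> s20, -b-> s23, -c-> s23, -c-> s24
  s17 = 0 | ((0 + 0 + 0\{a}) | b.(0 + 0) | c.(b.0 + (0 + 0) + c.0)) has moves -b-> s21, -c-> s24
  s18 = (b.0\{a} + b.c.0) | ((0 + 0 + 0\{a}) | (0 + 0) | 0) has moves -b-> s25, -b-> s26
  s19 = 0\{a} | ((0 + 0 + 0\{a}) | (0 + 0) | (b.0 + (0 + 0) + c.0)) has moves -b-> s25, -c-> s25
  s20 = c.0 | ((0 + 0 + 0\{a}) | (0 + 0) | (b.0 + (0 + 0) + c.0)) has moves -b-> s26, -c-> s26, -c-> s27
  s21 = 0 | ((0 + 0 + 0\{a}) | (0 + 0) | c.(b.0 + (0 + 0) + c.0)) has moves -c-> s27
  s22 = 0\{a} | ((0 + 0 + 0\{a}) | b.(0 + 0) | 0) has moves -b-> s25
  s23 = c.0 | ((0 + 0 + 0\{a}) | b.(0 + 0) | 0) has moves -b-> s26, -c-> s28
  s24 = 0 | ((0 + 0 + 0\{a}) | b.(0 + 0) | (b.0 + (0 + 0) + c.0)) has moves -b-> s27, -b-> s28, -c-> s28
  s25 = 0\{a} | ((0 + 0 + 0\{a}) | (0 + 0) | 0) has moves ·
  s26 = c.0 | ((0 + 0 + 0\{a}) | (0 + 0) | 0) has moves -c-> s29
  s27 = 0 | ((0 + 0 + 0\{a}) | (0 + 0) | (b.0 + (0 + 0) + c.0)) has moves -b-> s29, -c-> s29
  s28 = 0 | ((0 + 0 + 0\{a}) | b.(0 + 0) | 0) has moves -b-> s29
  s29 = 0 | ((0 + 0 + 0\{a}) | (0 + 0) | 0) has moves ·
Reachable graph of Q (30 states):
  t0 = d.(b.0\{a} + b.c.0) | ((0 + 0 + 0\{a}) | b.(0 + 0) | c.(b.0 + (0 + 0))) has moves -b-> t1, -c-> t2, -d-> t3
  t1 = d.(b.0\{a} + b.c.0) | ((0 + 0 + 0\{a}) | (0 + 0) | c.(b.0 + (0 + 0))) has moves -c-> t4, -d-> t5
  t2 = d.(b.0\{a} + b.c.0) | ((0 + 0 + 0\{a}) | b.(0 + 0) | (b.0 + (0 + 0))) has moves -b-> t4, -b-> t6, -d-> t7
  t3 = (b.0\{a} + b.c.0) | ((0 + 0 + 0\{a}) | b.(0 + 0) | c.(b.0 + (0 + 0))) has moves -b-> t5, -b-> t8, -b-> t9, -c-> t7
  t4 = d.(b.0\{a} + b.c.0) | ((0 + 0 + 0\{a}) | (0 + 0) | (b.0 + (0 + 0))) has moves -b-> t10, -d-> t11
  t5 = (b.0\{a} + b.c.0) | ((0 + 0 + 0\{a}) | (0 + 0) | c.(b.0 + (0 + 0))) has moves -b-> t12, -b-> t13, -c-> t11
  t6 = d.(b.0\{a} + b.c.0) | ((0 + 0 + 0\{a}) | b.(0 + 0) | 0) has moves -b-> t10, -d-> t14
  t7 = (b.0\{a} + b.c.0) | ((0 + 0 + 0\{a}) | b.(0 + 0) | (b.0 + (0 + 0))) has moves -b-> t11, -b-> t14, -b-> t15, -b-> t16
  t8 = 0\{a} | ((0 + 0 + 0\{a}) | b.(0 + 0) | c.(b.0 + (0 + 0))) has moves -b-> t12, -c-> t15
  t9 = c.0 | ((0 + 0 + 0\{a}) | b.(0 + 0) | c.(b.0 + (0 + 0))) has moves -b-> t13, -c-> t16, -c-> t17
  t10 = d.(b.0\{a} + b.c.0) | ((0 + 0 + 0\{a}) | (0 + 0) | 0) has moves -d-> t18
  t11 = (b.0\{a} + b.c.0) | ((0 + 0 + 0\{a}) | (0 + 0) | (b.0 + (0 + 0))) has moves -b-> t18, -b-> t19, -b-> t20
  t12 = 0\{a} | ((0 + 0 + 0\{a}) | (0 + 0) | c.(b.0 + (0 + 0))) has moves -c-> t19
  t13 = c.0 | ((0 + 0 + 0\{a}) | (0 + 0) | c.(b.0 + (0 + 0))) has moves -c-> t20, -c-> t21
  t14 = (b.0\{a} + b.c.0) | ((0 + 0 + 0\{a}) | b.(0 + 0) | 0) has moves -b-> t18, -b-> t22, -b-> t23
  t15 = 0\{a} | ((0 + 0 + 0\{a}) | b.(0 + 0) | (b.0 + (0 + 0))) has moves -b-> t19, -b-> t22
  t16 = c.0 | ((0 + 0 + 0\{a}) | b.(0 + 0) | (b.0 + (0 + 0))) has moves -b-> t20, -b-> t23, -c-> t24
  t17 = 0 | ((0 + 0 + 0\{a}) | b.(0 + 0) | c.(b.0 + (0 + 0))) has moves -b-> t21, -c-> t24
  t18 = (b.0\{a} + b.c.0) | ((0 + 0 + 0\{a}) | (0 + 0) | 0) has moves -b-> t25, -b-> t26
  t19 = 0\{a} | ((0 + 0 + 0\{a}) | (0 + 0) | (b.0 + (0 + 0))) has moves -b-> t25
  t20 = c.0 | ((0 + 0 + 0\{a}) | (0 + 0) | (b.0 + (0 + 0))) has moves -b-> t26, -c-> t27
  t21 = 0 | ((0 + 0 + 0\{a}) | (0 + 0) | c.(b.0 + (0 + 0))) has moves -c-> t27
  t22 = 0\{a} | ((0 + 0 + 0\{a}) | b.(0 + 0) | 0) has moves -b-> t25
  t23 = c.0 | ((0 + 0 + 0\{a}) | b.(0 + 0) | 0) has moves -b-> t26, -c-> t28
  t24 = 0 | ((0 + 0 + 0\{a}) | b.(0 + 0) | (b.0 + (0 + 0))) has moves -b-> t27, -b-> t28
  t25 = 0\{a} | ((0 + 0 + 0\{a}) | (0 + 0) | 0) has moves ·
  t26 = c.0 | ((0 + 0 + 0\{a}) | (0 + 0) | 0) has moves -c-> t29
  t27 = 0 | ((0 + 0 + 0\{a}) | (0 + 0) | (b.0 + (0 + 0))) has moves -b-> t29
  t28 = 0 | ((0 + 0 + 0\{a}) | b.(0 + 0) | 0) has moves -b-> t29
  t29 = 0 | ((0 + 0 + 0\{a}) | (0 + 0) | 0) has moves ·
Run σ = ⟨cc⟩ on P: start {s0}
  [1] c ⇒ {s2}
  [2] c ⇒ {s6}
  — P admits the full trace.
Run σ = ⟨cc⟩ on Q: start {t0}
  [1] c ⇒ {t2}
  [2] c ⇒ ∅  — Q cannot continue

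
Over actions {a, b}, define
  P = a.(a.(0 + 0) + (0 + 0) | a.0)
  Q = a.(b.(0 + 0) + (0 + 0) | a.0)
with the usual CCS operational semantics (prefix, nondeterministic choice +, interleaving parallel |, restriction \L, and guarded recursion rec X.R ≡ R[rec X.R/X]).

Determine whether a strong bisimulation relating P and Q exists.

P's transition system — 4 states:
  s0 = a.(a.(0 + 0) + (0 + 0) | a.0) ⊢ -a-> s1
  s1 = a.(0 + 0) + (0 + 0) | a.0 ⊢ -a-> s2, -a-> s3
  s2 = (0 + 0) | 0 ⊢ deadlocked
  s3 = 0 + 0 ⊢ deadlocked
Q's transition system — 4 states:
  t0 = a.(b.(0 + 0) + (0 + 0) | a.0) ⊢ -a-> t1
  t1 = b.(0 + 0) + (0 + 0) | a.0 ⊢ -a-> t2, -b-> t3
  t2 = (0 + 0) | 0 ⊢ deadlocked
  t3 = 0 + 0 ⊢ deadlocked
Partition-refinement fixed point:
  B0 = {s0}
  B1 = {s1}
  B2 = {s2, s3, t2, t3}
  B3 = {t0}
  B4 = {t1}
s0 ∈ B0, t0 ∈ B3 → different blocks

NO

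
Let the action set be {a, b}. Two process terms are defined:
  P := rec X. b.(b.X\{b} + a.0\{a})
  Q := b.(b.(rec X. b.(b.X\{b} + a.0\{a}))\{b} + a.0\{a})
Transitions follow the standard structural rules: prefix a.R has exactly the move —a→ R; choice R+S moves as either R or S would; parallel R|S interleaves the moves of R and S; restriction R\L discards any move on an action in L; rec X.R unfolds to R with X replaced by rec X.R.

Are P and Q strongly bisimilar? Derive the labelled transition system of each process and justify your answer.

P's transition system — 4 states:
  s0 = rec X. b.(b.X\{b} + a.0\{a}) → ··b··> s1
  s1 = b.(rec X. b.(b.X\{b} + a.0\{a}))\{b} + a.0\{a} → ··a··> s2, ··b··> s3
  s2 = 0\{a} → stopped
  s3 = (rec X. b.(b.X\{b} + a.0\{a}))\{b} → stopped
Q's transition system — 4 states:
  t0 = b.(b.(rec X. b.(b.X\{b} + a.0\{a}))\{b} + a.0\{a}) → ··b··> t1
  t1 = b.(rec X. b.(b.X\{b} + a.0\{a}))\{b} + a.0\{a} → ··a··> t2, ··b··> t3
  t2 = 0\{a} → stopped
  t3 = (rec X. b.(b.X\{b} + a.0\{a}))\{b} → stopped
Bisimilarity quotient blocks:
  B0 = {s0, t0}
  B1 = {s1, t1}
  B2 = {s2, s3, t2, t3}
s0 ∈ B0, t0 ∈ B0 → same block

YES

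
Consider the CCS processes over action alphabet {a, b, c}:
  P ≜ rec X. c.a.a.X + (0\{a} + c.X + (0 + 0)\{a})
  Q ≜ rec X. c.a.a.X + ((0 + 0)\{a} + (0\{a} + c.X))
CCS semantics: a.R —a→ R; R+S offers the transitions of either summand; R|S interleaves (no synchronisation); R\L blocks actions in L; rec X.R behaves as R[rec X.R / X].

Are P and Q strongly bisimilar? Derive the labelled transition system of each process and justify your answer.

YES

P's transition system — 3 states:
  m0 = rec X. c.a.a.X + (0\{a} + c.X + (0 + 0)\{a}) :: —c→ m0, —c→ m1
  m1 = a.a.(rec X. c.a.a.X + (0\{a} + c.X + (0 + 0)\{a})) :: —a→ m2
  m2 = a.(rec X. c.a.a.X + (0\{a} + c.X + (0 + 0)\{a})) :: —a→ m0
Q's transition system — 3 states:
  n0 = rec X. c.a.a.X + ((0 + 0)\{a} + (0\{a} + c.X)) :: —c→ n0, —c→ n1
  n1 = a.a.(rec X. c.a.a.X + ((0 + 0)\{a} + (0\{a} + c.X))) :: —a→ n2
  n2 = a.(rec X. c.a.a.X + ((0 + 0)\{a} + (0\{a} + c.X))) :: —a→ n0
Coarsest stable partition (strong bisimilarity classes):
  B0 = {m0, n0}
  B1 = {m1, n1}
  B2 = {m2, n2}
m0 ∈ B0, n0 ∈ B0 → same block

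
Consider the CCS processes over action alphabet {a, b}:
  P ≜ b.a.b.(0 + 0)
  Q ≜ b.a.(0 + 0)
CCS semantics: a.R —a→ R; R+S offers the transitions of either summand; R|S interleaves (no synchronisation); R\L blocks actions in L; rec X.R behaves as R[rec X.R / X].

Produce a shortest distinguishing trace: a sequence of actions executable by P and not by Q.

Reachable graph of P (4 states):
  p0 = b.a.b.(0 + 0) → =b=> p1
  p1 = a.b.(0 + 0) → =a=> p2
  p2 = b.(0 + 0) → =b=> p3
  p3 = 0 + 0 → (no moves)
Reachable graph of Q (3 states):
  q0 = b.a.(0 + 0) → =b=> q1
  q1 = a.(0 + 0) → =a=> q2
  q2 = 0 + 0 → (no moves)
Trace ⟨bab⟩ through P, begin at {p0}:
  [1] b ⇒ {p1}
  [2] a ⇒ {p2}
  [3] b ⇒ {p3}
  P completes σ.
Trace ⟨bab⟩ through Q, begin at {q0}:
  [1] b ⇒ {q1}
  [2] a ⇒ {q2}
  [3] b ⇒ no successor for Q

bab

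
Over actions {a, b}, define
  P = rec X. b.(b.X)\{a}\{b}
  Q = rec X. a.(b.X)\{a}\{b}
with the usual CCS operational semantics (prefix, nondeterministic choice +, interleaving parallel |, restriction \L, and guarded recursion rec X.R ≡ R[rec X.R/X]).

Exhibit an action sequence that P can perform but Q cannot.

LTS(P): 2 reachable states
  u0 = rec X. b.(b.X)\{a}\{b} → =b=> u1
  u1 = (b.(rec X. b.(b.X)\{a}\{b}))\{a}\{b} → (no moves)
LTS(Q): 2 reachable states
  v0 = rec X. a.(b.X)\{a}\{b} → =a=> v1
  v1 = (b.(rec X. a.(b.X)\{a}\{b}))\{a}\{b} → (no moves)
Executing b from P (initial set {u0}):
  step 1 (b): {u1}
  — P admits the full trace.
Executing b from Q (initial set {v0}):
  step 1 (b): ∅  — Q cannot continue

b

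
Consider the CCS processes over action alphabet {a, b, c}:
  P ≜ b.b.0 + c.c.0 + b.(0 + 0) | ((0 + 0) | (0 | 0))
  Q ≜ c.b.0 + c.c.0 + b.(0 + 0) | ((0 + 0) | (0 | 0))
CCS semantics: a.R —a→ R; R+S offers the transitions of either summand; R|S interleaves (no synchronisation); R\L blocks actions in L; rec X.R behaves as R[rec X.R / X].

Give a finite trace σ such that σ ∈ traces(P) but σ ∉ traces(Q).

bb

Reachable graph of P (5 states):
  s0 = b.b.0 + c.c.0 + b.(0 + 0) | ((0 + 0) | (0 | 0)) → =b=> s1, =b=> s2, =c=> s3
  s1 = (0 + 0) | ((0 + 0) | (0 | 0)) → ·
  s2 = b.0 → =b=> s4
  s3 = c.0 → =c=> s4
  s4 = 0 → ·
Reachable graph of Q (5 states):
  t0 = c.b.0 + c.c.0 + b.(0 + 0) | ((0 + 0) | (0 | 0)) → =b=> t1, =c=> t2, =c=> t3
  t1 = (0 + 0) | ((0 + 0) | (0 | 0)) → ·
  t2 = b.0 → =b=> t4
  t3 = c.0 → =c=> t4
  t4 = 0 → ·
Executing bb from P (initial set {s0}):
  after b @ step 1: {s1, s2}
  after b @ step 2: {s4}
  — P admits the full trace.
Executing bb from Q (initial set {t0}):
  after b @ step 1: {t1}
  after b @ step 2: no successor for Q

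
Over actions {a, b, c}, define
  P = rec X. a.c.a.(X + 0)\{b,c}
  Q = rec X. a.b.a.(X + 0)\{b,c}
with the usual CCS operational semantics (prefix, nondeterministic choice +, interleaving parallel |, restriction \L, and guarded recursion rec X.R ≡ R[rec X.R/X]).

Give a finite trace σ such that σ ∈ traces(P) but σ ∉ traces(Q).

P's transition system — 5 states:
  m0 = rec X. a.c.a.(X + 0)\{b,c} ⊢ —a→ m1
  m1 = c.a.((rec X. a.c.a.(X + 0)\{b,c}) + 0)\{b,c} ⊢ —c→ m2
  m2 = a.((rec X. a.c.a.(X + 0)\{b,c}) + 0)\{b,c} ⊢ —a→ m3
  m3 = ((rec X. a.c.a.(X + 0)\{b,c}) + 0)\{b,c} ⊢ —a→ m4
  m4 = (c.a.((rec X. a.c.a.(X + 0)\{b,c}) + 0)\{b,c})\{b,c} ⊢ ∅
Q's transition system — 5 states:
  n0 = rec X. a.b.a.(X + 0)\{b,c} ⊢ —a→ n1
  n1 = b.a.((rec X. a.b.a.(X + 0)\{b,c}) + 0)\{b,c} ⊢ —b→ n2
  n2 = a.((rec X. a.b.a.(X + 0)\{b,c}) + 0)\{b,c} ⊢ —a→ n3
  n3 = ((rec X. a.b.a.(X + 0)\{b,c}) + 0)\{b,c} ⊢ —a→ n4
  n4 = (b.a.((rec X. a.b.a.(X + 0)\{b,c}) + 0)\{b,c})\{b,c} ⊢ ∅
Executing ac from P (initial set {m0}):
  after a @ step 1: {m1}
  after c @ step 2: {m2}
  — P admits the full trace.
Executing ac from Q (initial set {n0}):
  after a @ step 1: {n1}
  after c @ step 2: no successor for Q

ac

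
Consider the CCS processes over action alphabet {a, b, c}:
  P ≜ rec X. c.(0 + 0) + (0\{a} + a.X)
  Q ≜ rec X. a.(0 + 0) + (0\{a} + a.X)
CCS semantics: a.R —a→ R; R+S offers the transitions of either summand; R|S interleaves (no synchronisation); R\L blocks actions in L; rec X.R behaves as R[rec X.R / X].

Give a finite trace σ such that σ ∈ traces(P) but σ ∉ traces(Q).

c

Reachable graph of P (2 states):
  u0 = rec X. c.(0 + 0) + (0\{a} + a.X) | ··a··> u0, ··c··> u1
  u1 = 0 + 0 | ∅
Reachable graph of Q (2 states):
  v0 = rec X. a.(0 + 0) + (0\{a} + a.X) | ··a··> v0, ··a··> v1
  v1 = 0 + 0 | ∅
Run σ = ⟨c⟩ on P: start {u0}
  [1] c ⇒ {u1}
  — P admits the full trace.
Run σ = ⟨c⟩ on Q: start {v0}
  [1] c ⇒ ∅ (Q stuck)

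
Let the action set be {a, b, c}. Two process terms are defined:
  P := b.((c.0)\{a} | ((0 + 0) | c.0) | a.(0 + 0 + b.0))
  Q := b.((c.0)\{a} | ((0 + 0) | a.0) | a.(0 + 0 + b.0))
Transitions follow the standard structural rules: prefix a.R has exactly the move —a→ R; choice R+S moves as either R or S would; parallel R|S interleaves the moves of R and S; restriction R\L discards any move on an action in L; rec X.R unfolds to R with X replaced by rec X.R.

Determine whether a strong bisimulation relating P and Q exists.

NO

Reachable graph of P (13 states):
  u0 = b.((c.0)\{a} | ((0 + 0) | c.0) | a.(0 + 0 + b.0)) → =b=> u1
  u1 = (c.0)\{a} | ((0 + 0) | c.0) | a.(0 + 0 + b.0) → =a=> u2, =c=> u3, =c=> u4
  u2 = (c.0)\{a} | ((0 + 0) | c.0) | (0 + 0 + b.0) → =b=> u5, =c=> u6, =c=> u7
  u3 = (c.0)\{a} | ((0 + 0) | 0) | a.(0 + 0 + b.0) → =a=> u6, =c=> u8
  u4 = 0\{a} | ((0 + 0) | c.0) | a.(0 + 0 + b.0) → =a=> u7, =c=> u8
  u5 = (c.0)\{a} | ((0 + 0) | c.0) | 0 → =c=> u10, =c=> u9
  u6 = (c.0)\{a} | ((0 + 0) | 0) | (0 + 0 + b.0) → =b=> u9, =c=> u11
  u7 = 0\{a} | ((0 + 0) | c.0) | (0 + 0 + b.0) → =b=> u10, =c=> u11
  u8 = 0\{a} | ((0 + 0) | 0) | a.(0 + 0 + b.0) → =a=> u11
  u9 = (c.0)\{a} | ((0 + 0) | 0) | 0 → =c=> u12
  u10 = 0\{a} | ((0 + 0) | c.0) | 0 → =c=> u12
  u11 = 0\{a} | ((0 + 0) | 0) | (0 + 0 + b.0) → =b=> u12
  u12 = 0\{a} | ((0 + 0) | 0) | 0 → stopped
Reachable graph of Q (13 states):
  v0 = b.((c.0)\{a} | ((0 + 0) | a.0) | a.(0 + 0 + b.0)) → =b=> v1
  v1 = (c.0)\{a} | ((0 + 0) | a.0) | a.(0 + 0 + b.0) → =a=> v2, =a=> v3, =c=> v4
  v2 = (c.0)\{a} | ((0 + 0) | 0) | a.(0 + 0 + b.0) → =a=> v5, =c=> v6
  v3 = (c.0)\{a} | ((0 + 0) | a.0) | (0 + 0 + b.0) → =a=> v5, =b=> v7, =c=> v8
  v4 = 0\{a} | ((0 + 0) | a.0) | a.(0 + 0 + b.0) → =a=> v6, =a=> v8
  v5 = (c.0)\{a} | ((0 + 0) | 0) | (0 + 0 + b.0) → =b=> v9, =c=> v10
  v6 = 0\{a} | ((0 + 0) | 0) | a.(0 + 0 + b.0) → =a=> v10
  v7 = (c.0)\{a} | ((0 + 0) | a.0) | 0 → =a=> v9, =c=> v11
  v8 = 0\{a} | ((0 + 0) | a.0) | (0 + 0 + b.0) → =a=> v10, =b=> v11
  v9 = (c.0)\{a} | ((0 + 0) | 0) | 0 → =c=> v12
  v10 = 0\{a} | ((0 + 0) | 0) | (0 + 0 + b.0) → =b=> v12
  v11 = 0\{a} | ((0 + 0) | a.0) | 0 → =a=> v12
  v12 = 0\{a} | ((0 + 0) | 0) | 0 → stopped
Coarsest stable partition (strong bisimilarity classes):
  B0 = {u0}
  B1 = {u1}
  B2 = {u2}
  B3 = {u6, u7, v5}
  B4 = {u11, v10}
  B5 = {u12, v12}
  B6 = {u10, u9, v9}
  B7 = {u5}
  B8 = {u3, u4, v2}
  B9 = {u8, v6}
  B10 = {v0}
  B11 = {v1}
  B12 = {v4}
  B13 = {v8}
  B14 = {v11}
  B15 = {v3}
  B16 = {v7}
u0 ∈ B0, v0 ∈ B10 → different blocks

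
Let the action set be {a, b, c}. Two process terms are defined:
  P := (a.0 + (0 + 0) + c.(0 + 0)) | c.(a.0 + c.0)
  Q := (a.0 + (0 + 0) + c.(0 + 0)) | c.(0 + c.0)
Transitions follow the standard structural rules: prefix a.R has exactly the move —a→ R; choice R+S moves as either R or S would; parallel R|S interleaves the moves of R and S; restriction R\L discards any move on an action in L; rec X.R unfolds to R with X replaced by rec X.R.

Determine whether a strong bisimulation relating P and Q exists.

NO

LTS(P): 9 reachable states
  m0 = (a.0 + (0 + 0) + c.(0 + 0)) | c.(a.0 + c.0) :: --a--▸ m1, --c--▸ m2, --c--▸ m3
  m1 = 0 | c.(a.0 + c.0) :: --c--▸ m4
  m2 = (0 + 0) | c.(a.0 + c.0) :: --c--▸ m5
  m3 = (a.0 + (0 + 0) + c.(0 + 0)) | (a.0 + c.0) :: --a--▸ m4, --a--▸ m6, --c--▸ m5, --c--▸ m6
  m4 = 0 | (a.0 + c.0) :: --a--▸ m7, --c--▸ m7
  m5 = (0 + 0) | (a.0 + c.0) :: --a--▸ m8, --c--▸ m8
  m6 = (a.0 + (0 + 0) + c.(0 + 0)) | 0 :: --a--▸ m7, --c--▸ m8
  m7 = 0 | 0 :: deadlocked
  m8 = (0 + 0) | 0 :: deadlocked
LTS(Q): 9 reachable states
  n0 = (a.0 + (0 + 0) + c.(0 + 0)) | c.(0 + c.0) :: --a--▸ n1, --c--▸ n2, --c--▸ n3
  n1 = 0 | c.(0 + c.0) :: --c--▸ n4
  n2 = (0 + 0) | c.(0 + c.0) :: --c--▸ n5
  n3 = (a.0 + (0 + 0) + c.(0 + 0)) | (0 + c.0) :: --a--▸ n4, --c--▸ n5, --c--▸ n6
  n4 = 0 | (0 + c.0) :: --c--▸ n7
  n5 = (0 + 0) | (0 + c.0) :: --c--▸ n8
  n6 = (a.0 + (0 + 0) + c.(0 + 0)) | 0 :: --a--▸ n7, --c--▸ n8
  n7 = 0 | 0 :: deadlocked
  n8 = (0 + 0) | 0 :: deadlocked
Partition-refinement fixed point:
  B0 = {m0}
  B1 = {m3}
  B2 = {m4, m5, m6, n6}
  B3 = {m7, m8, n7, n8}
  B4 = {m1, m2}
  B5 = {n0}
  B6 = {n1, n2}
  B7 = {n4, n5}
  B8 = {n3}
m0 ∈ B0, n0 ∈ B5 → different blocks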